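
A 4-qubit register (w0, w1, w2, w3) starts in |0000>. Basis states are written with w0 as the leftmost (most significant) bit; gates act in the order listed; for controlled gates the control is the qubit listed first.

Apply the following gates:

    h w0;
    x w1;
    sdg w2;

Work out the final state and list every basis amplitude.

The resulting statevector has amplitude sqrt(2)/2 on |0100>, sqrt(2)/2 on |1100>, and 0 on every other basis state.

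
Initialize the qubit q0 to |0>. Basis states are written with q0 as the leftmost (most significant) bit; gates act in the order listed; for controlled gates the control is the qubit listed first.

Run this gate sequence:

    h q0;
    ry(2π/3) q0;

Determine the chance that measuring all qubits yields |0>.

A full measurement returns |0> with probability 1/2 - sqrt(3)/4.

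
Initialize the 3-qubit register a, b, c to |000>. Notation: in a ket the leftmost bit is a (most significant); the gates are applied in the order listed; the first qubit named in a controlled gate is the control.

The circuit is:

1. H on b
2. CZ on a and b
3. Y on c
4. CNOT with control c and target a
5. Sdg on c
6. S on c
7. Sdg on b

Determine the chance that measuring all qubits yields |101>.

A full measurement returns |101> with probability 1/2.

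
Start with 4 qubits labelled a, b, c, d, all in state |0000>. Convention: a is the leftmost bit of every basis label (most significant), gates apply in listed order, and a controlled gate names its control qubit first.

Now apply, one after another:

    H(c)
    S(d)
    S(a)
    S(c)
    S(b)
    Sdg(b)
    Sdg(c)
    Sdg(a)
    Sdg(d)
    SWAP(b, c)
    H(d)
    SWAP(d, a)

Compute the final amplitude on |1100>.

The final state's coefficient on |1100> equals 1/2. Key observation: gates 2-9 undo each other exactly, leaving only the rest of the circuit to track.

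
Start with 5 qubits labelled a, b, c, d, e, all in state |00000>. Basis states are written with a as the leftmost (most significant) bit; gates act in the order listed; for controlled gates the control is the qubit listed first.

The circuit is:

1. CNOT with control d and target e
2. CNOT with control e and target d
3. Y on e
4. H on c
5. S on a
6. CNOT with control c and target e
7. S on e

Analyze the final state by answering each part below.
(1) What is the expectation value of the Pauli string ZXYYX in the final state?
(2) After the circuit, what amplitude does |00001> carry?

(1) The expectation value of ZXYYX is 0.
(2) The final state's coefficient on |00001> equals -sqrt(2)/2.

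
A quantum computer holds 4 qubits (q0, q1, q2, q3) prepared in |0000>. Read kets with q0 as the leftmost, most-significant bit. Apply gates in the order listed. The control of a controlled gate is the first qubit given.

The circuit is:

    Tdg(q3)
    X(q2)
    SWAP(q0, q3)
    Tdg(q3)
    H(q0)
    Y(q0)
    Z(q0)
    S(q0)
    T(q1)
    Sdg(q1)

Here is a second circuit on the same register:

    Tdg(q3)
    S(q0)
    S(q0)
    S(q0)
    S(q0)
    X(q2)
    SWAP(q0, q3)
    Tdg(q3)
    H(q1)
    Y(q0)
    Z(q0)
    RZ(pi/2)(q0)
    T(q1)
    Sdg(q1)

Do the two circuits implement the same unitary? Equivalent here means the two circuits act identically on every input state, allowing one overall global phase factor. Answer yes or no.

No, they are not equivalent — no single phase factor reconciles the two unitaries.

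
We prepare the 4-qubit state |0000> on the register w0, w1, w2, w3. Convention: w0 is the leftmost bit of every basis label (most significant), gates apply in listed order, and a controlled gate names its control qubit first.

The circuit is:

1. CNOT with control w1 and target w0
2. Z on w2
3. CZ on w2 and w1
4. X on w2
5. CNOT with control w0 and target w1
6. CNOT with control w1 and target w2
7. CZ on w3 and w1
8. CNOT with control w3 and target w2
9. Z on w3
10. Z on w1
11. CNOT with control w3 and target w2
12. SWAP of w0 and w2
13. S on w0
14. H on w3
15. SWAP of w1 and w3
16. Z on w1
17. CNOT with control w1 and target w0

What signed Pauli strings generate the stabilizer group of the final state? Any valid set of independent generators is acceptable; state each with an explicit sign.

One valid set of independent stabilizer generators is -XXII, -ZZII, +IIZI, +IIIZ (any independent generating set of the same group is equally correct).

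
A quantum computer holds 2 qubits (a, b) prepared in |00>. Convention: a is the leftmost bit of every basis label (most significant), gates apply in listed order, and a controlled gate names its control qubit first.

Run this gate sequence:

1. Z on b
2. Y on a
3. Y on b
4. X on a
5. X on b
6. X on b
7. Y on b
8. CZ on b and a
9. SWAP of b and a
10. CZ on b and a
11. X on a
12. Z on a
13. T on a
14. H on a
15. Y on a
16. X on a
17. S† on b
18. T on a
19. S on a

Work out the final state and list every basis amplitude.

After the circuit, the state carries amplitude sqrt(2)*exp(I*pi/4)/2 on |00>, 0 on |01>, -sqrt(2)/2 on |10>, 0 on |11>.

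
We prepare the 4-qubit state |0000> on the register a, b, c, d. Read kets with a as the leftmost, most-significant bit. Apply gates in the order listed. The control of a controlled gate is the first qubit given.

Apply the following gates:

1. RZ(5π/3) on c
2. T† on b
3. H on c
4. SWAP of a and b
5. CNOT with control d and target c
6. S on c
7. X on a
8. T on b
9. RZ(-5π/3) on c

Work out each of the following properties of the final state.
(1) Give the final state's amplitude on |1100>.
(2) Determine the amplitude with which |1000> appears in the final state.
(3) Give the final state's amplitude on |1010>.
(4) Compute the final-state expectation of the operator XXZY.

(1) The final state's coefficient on |1100> equals 0.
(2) The amplitude on |1000> is sqrt(2)/2.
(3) The amplitude on |1010> is sqrt(2)*exp(5*I*pi/6)/2.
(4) In the final state, XXZY has expectation 0.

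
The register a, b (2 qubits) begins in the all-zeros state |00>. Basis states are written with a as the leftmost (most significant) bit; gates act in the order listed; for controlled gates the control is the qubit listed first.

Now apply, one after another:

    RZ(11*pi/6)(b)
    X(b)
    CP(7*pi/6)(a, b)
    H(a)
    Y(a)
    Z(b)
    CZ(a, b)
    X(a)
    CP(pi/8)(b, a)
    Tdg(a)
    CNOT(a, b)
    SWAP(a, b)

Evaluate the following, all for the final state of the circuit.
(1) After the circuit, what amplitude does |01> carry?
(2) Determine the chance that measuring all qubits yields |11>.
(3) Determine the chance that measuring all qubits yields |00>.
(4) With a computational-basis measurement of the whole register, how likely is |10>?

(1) The amplitude on |01> is -sqrt(2)*exp(11*I*pi/24)/2.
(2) A full measurement returns |11> with probability 0.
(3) The probability of measuring |00> is 0.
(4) A full measurement returns |10> with probability 1/2.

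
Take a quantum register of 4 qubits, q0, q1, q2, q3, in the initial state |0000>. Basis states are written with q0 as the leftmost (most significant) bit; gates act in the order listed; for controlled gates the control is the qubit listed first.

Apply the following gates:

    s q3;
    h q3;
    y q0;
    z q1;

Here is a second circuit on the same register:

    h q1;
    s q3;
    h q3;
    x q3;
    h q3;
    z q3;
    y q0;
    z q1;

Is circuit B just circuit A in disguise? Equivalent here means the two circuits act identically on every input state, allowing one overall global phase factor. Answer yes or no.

No: there is an input state on which the two circuits produce genuinely different outputs (not merely differing by a phase).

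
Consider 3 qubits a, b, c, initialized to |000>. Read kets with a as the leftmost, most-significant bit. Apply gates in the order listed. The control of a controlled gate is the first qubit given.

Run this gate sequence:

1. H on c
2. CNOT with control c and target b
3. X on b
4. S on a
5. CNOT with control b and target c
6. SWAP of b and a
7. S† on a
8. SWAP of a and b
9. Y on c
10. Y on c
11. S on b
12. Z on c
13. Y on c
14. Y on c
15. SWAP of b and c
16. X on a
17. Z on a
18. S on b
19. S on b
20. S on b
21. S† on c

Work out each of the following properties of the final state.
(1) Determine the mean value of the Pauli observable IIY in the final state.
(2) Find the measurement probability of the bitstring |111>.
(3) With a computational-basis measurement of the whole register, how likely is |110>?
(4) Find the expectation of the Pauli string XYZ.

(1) In the final state, IIY has expectation -1.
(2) Outcome |111> occurs with probability 1/2.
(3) The probability of measuring |110> is 1/2.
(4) The expectation value of XYZ is 0.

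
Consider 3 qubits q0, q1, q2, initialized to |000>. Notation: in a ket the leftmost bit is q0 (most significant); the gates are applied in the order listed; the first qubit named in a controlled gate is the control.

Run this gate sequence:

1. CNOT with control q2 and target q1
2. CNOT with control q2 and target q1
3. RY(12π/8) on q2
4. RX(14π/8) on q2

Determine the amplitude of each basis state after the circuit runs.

The final amplitudes are sqrt(2)*sqrt(sqrt(2) + 2)/4 - sqrt(2)*I*sqrt(2 - sqrt(2))/4 on |000>, -sqrt(2)*sqrt(sqrt(2) + 2)/4 + sqrt(2)*I*sqrt(2 - sqrt(2))/4 on |001>, and 0 on every other basis state. Key observation: gates 1-2 undo each other exactly, leaving only the rest of the circuit to track.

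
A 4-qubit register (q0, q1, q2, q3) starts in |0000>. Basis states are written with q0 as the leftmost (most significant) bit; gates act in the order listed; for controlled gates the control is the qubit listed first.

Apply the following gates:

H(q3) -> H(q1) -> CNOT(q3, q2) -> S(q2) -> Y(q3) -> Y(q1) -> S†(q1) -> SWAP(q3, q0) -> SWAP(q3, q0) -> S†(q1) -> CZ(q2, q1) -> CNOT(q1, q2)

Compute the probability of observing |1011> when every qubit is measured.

Outcome |1011> occurs with probability 0. Key observation: steps 8-9 multiply out to the identity, so the circuit reduces to the remaining gates.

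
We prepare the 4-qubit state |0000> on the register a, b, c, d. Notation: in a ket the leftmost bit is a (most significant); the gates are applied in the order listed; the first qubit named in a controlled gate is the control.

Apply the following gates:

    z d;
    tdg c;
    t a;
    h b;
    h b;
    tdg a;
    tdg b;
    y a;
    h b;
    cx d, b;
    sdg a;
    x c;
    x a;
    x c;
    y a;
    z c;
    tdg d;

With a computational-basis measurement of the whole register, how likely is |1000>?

Outcome |1000> occurs with probability 1/2. Key observation: steps 3-6 multiply out to the identity, so the circuit reduces to the remaining gates.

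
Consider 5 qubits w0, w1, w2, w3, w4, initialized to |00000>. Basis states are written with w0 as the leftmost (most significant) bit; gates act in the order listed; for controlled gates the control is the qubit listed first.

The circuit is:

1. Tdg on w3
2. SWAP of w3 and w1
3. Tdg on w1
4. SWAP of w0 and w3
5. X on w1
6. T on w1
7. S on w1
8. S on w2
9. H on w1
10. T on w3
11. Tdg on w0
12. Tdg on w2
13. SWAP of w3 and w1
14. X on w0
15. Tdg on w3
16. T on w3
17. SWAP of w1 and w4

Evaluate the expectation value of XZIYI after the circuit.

The expectation value of XZIYI is 0.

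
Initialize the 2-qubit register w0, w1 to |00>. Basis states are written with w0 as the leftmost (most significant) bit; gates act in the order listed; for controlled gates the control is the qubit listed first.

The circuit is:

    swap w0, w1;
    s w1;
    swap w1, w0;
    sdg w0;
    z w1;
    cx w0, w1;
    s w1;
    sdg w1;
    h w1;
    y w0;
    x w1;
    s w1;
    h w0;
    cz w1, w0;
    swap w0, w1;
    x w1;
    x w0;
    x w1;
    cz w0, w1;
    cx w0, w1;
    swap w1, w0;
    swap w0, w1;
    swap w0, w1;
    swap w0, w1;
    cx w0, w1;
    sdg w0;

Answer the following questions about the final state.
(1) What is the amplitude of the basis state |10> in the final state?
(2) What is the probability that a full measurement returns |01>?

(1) The final state's coefficient on |10> equals 1/2. Key observation: the block from step 7 through step 8 cancels to the identity and can be dropped.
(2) Outcome |01> occurs with probability 1/4.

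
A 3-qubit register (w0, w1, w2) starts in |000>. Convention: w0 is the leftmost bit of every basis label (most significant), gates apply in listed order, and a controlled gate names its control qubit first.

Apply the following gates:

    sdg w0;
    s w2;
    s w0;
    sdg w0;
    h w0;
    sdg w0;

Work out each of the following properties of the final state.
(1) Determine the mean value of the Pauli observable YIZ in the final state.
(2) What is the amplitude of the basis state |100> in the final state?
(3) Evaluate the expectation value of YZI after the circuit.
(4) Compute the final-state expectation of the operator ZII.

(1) The expectation value of YIZ is -1.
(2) The final state's coefficient on |100> equals -sqrt(2)*I/2.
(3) The observable YZI averages to -1.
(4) The expectation value of ZII is 0.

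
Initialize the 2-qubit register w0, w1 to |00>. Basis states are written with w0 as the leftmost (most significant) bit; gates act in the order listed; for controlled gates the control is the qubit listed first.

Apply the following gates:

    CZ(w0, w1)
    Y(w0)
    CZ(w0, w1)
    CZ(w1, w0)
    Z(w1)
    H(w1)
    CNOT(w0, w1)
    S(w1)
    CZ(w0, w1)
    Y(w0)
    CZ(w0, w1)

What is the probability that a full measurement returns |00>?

The probability of measuring |00> is 1/2.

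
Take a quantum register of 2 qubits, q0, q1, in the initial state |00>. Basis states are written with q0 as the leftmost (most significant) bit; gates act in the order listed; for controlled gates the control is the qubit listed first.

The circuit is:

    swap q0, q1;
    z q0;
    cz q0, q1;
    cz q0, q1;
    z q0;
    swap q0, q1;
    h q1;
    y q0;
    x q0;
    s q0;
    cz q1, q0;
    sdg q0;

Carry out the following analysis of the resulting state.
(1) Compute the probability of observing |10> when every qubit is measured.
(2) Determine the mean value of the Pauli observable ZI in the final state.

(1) A full measurement returns |10> with probability 0. Key observation: the block from step 1 through step 6 cancels to the identity and can be dropped.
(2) The observable ZI averages to 1.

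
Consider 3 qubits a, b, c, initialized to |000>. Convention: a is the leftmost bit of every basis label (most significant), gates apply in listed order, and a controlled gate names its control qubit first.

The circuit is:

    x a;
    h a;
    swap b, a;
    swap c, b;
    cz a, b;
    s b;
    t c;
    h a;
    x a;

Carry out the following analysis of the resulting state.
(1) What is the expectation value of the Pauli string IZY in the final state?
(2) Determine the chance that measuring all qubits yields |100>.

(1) The expectation value of IZY is -sqrt(2)/2.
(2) Outcome |100> occurs with probability 1/4.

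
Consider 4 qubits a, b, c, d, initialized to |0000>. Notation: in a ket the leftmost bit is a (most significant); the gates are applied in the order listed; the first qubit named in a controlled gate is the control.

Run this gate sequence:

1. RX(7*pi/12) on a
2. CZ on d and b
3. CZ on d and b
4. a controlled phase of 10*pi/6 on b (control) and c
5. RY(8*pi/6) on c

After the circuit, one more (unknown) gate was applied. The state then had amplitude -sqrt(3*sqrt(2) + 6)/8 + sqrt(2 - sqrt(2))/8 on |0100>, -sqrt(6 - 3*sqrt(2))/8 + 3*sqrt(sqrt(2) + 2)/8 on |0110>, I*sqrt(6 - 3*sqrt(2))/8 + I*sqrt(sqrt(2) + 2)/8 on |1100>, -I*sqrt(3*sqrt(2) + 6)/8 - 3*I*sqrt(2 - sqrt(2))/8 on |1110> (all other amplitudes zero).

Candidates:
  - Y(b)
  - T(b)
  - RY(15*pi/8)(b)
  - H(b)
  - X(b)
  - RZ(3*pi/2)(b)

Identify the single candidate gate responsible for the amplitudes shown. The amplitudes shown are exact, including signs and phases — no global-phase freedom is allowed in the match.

It was X(b) that produced the state shown. Key observation: steps 2-3 multiply out to the identity, so the circuit reduces to the remaining gates.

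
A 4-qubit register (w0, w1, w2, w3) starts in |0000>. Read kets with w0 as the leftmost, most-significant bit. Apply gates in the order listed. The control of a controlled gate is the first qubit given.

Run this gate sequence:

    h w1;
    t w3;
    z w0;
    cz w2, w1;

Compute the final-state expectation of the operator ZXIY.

In the final state, ZXIY has expectation 0.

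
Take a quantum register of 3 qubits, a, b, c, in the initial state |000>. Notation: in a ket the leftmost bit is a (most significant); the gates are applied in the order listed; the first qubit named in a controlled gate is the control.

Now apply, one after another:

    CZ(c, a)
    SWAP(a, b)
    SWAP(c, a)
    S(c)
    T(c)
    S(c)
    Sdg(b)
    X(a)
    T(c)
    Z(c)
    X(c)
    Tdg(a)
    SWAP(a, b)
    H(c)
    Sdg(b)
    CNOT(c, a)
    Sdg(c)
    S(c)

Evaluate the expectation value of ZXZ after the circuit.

The observable ZXZ averages to 0.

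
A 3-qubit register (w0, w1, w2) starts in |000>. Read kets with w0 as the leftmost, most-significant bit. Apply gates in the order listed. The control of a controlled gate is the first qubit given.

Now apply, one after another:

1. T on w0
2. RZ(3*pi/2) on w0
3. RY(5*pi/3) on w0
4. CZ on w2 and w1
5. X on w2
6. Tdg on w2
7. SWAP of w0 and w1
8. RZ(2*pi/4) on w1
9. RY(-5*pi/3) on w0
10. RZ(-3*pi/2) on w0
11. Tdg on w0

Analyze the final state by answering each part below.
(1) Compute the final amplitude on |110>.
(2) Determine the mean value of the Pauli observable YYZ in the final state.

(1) The amplitude on |110> is 0.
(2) The expectation value of YYZ is 3*sqrt(2)/8.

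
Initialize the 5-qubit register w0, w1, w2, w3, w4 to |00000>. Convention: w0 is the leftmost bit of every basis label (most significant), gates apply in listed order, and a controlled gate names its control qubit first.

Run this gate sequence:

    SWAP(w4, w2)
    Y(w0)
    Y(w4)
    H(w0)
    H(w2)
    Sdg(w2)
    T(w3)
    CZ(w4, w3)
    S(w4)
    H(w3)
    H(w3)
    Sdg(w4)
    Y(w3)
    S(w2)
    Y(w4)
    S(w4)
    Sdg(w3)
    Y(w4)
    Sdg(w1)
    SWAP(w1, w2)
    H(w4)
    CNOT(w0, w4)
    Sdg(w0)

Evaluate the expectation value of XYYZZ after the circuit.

The observable XYYZZ averages to 0. Key observation: gates 9-12 undo each other exactly, leaving only the rest of the circuit to track.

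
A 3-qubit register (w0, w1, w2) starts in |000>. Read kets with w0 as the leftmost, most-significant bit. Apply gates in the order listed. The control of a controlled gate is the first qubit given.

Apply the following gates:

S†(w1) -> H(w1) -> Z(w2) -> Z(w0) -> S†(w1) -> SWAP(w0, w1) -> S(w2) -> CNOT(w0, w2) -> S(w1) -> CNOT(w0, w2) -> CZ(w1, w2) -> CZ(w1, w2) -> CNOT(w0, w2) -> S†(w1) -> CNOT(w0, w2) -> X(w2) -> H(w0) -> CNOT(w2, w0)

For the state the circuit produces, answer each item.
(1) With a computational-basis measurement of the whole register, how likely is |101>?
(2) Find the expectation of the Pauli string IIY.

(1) Outcome |101> occurs with probability 1/2. Key observation: gates 8-15 undo each other exactly, leaving only the rest of the circuit to track.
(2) The observable IIY averages to 0.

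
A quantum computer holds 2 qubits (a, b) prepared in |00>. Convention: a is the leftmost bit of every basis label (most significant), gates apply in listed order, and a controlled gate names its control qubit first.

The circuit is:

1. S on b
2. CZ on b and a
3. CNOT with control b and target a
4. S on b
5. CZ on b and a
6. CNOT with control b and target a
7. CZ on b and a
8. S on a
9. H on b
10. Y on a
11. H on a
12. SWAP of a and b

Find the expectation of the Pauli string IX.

The expectation value of IX is -1.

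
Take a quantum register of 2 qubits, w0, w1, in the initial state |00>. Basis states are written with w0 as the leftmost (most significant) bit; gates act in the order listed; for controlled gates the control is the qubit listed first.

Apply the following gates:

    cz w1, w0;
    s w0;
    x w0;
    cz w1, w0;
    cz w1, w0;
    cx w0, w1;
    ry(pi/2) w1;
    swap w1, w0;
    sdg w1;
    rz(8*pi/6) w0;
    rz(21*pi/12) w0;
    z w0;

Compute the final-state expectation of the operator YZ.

The observable YZ averages to -sqrt(2)/4 + sqrt(6)/4. Key observation: steps 4-5 multiply out to the identity, so the circuit reduces to the remaining gates.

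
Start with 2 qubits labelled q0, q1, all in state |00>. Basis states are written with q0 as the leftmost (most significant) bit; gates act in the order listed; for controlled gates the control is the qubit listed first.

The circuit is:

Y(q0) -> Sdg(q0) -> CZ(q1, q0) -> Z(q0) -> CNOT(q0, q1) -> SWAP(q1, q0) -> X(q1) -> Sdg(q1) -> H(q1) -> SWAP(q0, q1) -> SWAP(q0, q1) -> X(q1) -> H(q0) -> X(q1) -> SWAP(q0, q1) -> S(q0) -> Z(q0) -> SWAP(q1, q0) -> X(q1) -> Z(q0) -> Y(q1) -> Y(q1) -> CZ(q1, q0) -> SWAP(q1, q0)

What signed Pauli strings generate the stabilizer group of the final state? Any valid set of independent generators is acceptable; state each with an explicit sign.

One valid set of independent stabilizer generators is +YZ, +ZX (any independent generating set of the same group is equally correct).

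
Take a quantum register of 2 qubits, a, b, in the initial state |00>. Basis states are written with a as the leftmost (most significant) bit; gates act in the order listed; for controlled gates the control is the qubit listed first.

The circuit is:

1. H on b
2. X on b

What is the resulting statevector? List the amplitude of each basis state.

After the circuit, the state carries amplitude sqrt(2)/2 on |00>, sqrt(2)/2 on |01>, 0 on |10>, 0 on |11>.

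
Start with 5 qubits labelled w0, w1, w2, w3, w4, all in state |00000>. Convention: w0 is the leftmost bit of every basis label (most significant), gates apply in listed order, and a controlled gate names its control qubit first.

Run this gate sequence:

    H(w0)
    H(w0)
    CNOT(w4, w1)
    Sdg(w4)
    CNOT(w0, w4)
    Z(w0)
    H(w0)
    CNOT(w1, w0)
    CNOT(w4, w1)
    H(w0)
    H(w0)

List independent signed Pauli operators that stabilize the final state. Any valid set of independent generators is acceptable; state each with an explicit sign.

The stabilizer group can be generated by +XIIII, +IZIII, +IIZII, +IIIZI, +IIIIZ, among other valid generating sets.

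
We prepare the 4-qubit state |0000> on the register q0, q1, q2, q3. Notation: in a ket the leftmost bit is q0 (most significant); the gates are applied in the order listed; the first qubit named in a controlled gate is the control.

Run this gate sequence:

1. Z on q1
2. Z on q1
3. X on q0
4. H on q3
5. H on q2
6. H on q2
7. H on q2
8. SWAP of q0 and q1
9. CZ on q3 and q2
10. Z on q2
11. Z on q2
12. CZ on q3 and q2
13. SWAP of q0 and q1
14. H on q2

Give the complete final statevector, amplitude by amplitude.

The final amplitudes are sqrt(2)/2 on |1000>, sqrt(2)/2 on |1001>, and 0 on every other basis state. Key observation: the block from step 7 through step 14 cancels to the identity and can be dropped.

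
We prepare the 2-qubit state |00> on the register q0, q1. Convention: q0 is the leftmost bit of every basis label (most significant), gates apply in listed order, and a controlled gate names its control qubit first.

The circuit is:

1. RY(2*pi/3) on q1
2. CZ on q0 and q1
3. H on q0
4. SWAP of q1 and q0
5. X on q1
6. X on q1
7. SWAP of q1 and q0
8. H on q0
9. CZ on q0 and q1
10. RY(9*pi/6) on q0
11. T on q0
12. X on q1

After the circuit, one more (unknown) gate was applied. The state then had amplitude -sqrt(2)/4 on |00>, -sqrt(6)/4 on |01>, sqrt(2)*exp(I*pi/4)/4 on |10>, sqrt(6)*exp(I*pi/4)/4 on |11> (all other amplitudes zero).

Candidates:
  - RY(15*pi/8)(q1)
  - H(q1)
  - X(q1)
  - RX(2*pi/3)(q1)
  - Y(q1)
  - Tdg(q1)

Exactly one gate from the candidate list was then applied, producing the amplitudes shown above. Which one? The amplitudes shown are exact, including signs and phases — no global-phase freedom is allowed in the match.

The unique candidate consistent with the amplitudes is X(q1). Key observation: the block from step 2 through step 9 cancels to the identity and can be dropped.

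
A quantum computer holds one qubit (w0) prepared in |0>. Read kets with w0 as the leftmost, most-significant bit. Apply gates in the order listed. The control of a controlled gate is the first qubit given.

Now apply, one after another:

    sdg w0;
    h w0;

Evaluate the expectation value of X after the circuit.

The expectation value of X is 1.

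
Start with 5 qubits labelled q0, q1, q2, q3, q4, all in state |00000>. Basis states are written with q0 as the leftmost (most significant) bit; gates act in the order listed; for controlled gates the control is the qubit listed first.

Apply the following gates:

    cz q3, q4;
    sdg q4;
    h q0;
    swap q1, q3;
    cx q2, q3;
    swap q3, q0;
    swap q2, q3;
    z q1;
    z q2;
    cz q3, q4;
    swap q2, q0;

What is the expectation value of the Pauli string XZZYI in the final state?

The expectation value of XZZYI is 0.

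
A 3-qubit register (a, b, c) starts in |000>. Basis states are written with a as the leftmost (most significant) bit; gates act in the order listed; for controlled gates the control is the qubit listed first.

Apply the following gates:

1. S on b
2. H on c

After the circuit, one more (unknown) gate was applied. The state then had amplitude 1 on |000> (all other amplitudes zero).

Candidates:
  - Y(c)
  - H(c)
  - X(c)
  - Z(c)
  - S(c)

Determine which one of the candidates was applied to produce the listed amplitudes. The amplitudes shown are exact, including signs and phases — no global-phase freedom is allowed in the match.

It was H(c) that produced the state shown.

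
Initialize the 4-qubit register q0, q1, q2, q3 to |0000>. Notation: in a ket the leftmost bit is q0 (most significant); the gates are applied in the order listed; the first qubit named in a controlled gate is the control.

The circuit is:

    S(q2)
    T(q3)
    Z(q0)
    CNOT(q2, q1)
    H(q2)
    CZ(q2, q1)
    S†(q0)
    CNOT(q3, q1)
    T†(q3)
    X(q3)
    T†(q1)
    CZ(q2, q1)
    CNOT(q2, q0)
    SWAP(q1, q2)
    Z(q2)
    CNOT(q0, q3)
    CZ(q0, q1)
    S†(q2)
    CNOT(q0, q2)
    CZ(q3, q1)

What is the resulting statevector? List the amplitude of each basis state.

The resulting statevector has amplitude sqrt(2)/2 on |0001>, -sqrt(2)/2 on |1110>, and 0 on every other basis state.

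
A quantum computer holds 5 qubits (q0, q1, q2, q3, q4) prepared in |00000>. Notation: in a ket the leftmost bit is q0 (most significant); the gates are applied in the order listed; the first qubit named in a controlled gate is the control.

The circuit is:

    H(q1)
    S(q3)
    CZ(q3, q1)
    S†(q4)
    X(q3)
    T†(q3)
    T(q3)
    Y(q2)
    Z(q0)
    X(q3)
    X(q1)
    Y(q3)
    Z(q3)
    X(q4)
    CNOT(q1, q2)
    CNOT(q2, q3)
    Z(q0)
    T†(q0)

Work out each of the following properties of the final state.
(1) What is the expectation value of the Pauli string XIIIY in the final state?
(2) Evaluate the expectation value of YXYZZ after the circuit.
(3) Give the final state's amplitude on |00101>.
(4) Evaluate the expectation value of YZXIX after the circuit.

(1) In the final state, XIIIY has expectation 0.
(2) The expectation value of YXYZZ is 0.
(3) The amplitude on |00101> is sqrt(2)/2.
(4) The observable YZXIX averages to 0.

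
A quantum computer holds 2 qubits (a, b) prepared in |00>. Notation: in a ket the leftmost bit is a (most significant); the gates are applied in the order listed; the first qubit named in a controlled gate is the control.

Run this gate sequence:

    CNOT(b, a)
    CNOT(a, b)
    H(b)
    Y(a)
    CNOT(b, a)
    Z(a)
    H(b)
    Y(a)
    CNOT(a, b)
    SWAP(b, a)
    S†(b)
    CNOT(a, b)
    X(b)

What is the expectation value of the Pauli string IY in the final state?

In the final state, IY has expectation -1.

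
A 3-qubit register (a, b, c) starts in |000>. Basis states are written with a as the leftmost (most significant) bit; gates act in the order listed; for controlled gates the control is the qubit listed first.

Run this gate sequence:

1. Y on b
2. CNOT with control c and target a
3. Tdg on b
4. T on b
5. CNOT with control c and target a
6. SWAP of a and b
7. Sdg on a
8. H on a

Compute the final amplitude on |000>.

The final state's coefficient on |000> equals sqrt(2)/2. Key observation: the block from step 2 through step 5 cancels to the identity and can be dropped.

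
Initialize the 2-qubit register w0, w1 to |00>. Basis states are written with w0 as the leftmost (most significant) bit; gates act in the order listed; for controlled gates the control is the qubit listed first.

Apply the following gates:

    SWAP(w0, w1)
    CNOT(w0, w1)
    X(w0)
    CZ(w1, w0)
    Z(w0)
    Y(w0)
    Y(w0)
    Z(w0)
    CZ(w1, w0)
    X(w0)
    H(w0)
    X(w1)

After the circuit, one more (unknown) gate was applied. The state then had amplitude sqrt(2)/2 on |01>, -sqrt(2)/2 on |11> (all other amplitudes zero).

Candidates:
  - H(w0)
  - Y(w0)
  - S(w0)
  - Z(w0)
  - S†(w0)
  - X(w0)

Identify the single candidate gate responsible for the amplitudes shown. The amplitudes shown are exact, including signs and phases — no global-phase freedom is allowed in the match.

The applied gate was Z(w0). Key observation: the block from step 3 through step 10 cancels to the identity and can be dropped.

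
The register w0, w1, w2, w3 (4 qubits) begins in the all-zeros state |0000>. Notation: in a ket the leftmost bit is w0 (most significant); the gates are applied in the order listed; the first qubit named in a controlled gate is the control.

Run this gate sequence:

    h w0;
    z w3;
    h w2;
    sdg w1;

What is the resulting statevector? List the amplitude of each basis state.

The resulting statevector has amplitude 1/2 on |0000>, 1/2 on |0010>, 1/2 on |1000>, 1/2 on |1010>, and 0 on every other basis state.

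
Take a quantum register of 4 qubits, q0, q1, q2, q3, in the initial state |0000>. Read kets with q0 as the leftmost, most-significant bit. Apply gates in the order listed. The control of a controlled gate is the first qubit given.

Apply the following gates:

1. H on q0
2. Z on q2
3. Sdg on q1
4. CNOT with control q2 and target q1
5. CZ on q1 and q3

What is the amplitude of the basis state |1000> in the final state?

The final state's coefficient on |1000> equals sqrt(2)/2.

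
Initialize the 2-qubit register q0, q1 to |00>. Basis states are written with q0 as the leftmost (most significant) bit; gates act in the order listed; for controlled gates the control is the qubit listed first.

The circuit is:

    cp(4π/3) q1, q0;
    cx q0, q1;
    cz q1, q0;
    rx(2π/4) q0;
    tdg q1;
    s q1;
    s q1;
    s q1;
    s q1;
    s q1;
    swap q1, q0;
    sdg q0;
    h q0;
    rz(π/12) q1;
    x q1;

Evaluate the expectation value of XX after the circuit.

The expectation value of XX is -sqrt(2)/4 + sqrt(6)/4. Key observation: steps 6-9 multiply out to the identity, so the circuit reduces to the remaining gates.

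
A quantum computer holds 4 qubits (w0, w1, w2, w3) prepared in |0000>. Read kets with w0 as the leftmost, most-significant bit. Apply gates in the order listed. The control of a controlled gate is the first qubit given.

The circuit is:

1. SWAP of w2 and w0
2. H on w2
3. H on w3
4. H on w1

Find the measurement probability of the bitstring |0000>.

Outcome |0000> occurs with probability 1/8.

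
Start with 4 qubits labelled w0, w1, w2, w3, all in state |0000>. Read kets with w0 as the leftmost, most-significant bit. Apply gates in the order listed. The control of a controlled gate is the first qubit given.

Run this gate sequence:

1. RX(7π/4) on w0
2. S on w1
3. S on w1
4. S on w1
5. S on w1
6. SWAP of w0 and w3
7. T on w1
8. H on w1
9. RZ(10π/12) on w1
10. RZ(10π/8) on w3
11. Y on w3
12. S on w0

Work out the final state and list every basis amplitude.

After the circuit, the state carries amplitude -sqrt(4 - 2*sqrt(2))*exp(5*I*pi/24)/4 on |0000>, sqrt(2*sqrt(2) + 4)*exp(11*I*pi/24)/4 on |0001>, sqrt(4 - 2*sqrt(2))*exp(I*pi/24)/4 on |0100>, -sqrt(2*sqrt(2) + 4)*exp(7*I*pi/24)/4 on |0101>, and 0 on every other basis state.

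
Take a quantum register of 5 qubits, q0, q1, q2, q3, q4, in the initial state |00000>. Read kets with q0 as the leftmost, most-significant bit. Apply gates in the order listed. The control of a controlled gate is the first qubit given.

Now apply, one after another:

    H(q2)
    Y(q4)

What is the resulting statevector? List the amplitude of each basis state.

The resulting statevector has amplitude sqrt(2)*I/2 on |00001>, sqrt(2)*I/2 on |00101>, and 0 on every other basis state.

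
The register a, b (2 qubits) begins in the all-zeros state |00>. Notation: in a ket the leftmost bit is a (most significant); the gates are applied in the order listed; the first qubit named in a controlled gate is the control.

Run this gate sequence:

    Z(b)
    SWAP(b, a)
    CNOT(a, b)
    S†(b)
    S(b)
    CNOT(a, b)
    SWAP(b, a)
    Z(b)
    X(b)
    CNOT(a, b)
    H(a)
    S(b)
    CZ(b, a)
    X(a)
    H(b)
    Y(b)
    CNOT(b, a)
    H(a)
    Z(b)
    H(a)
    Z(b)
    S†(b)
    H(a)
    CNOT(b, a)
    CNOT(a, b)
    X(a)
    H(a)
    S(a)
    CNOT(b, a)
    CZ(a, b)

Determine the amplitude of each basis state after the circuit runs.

The resulting statevector has amplitude 0 on |00>, 1/2 + I/2 on |01>, 0 on |10>, -1/2 - I/2 on |11>. Key observation: the block from step 1 through step 8 cancels to the identity and can be dropped.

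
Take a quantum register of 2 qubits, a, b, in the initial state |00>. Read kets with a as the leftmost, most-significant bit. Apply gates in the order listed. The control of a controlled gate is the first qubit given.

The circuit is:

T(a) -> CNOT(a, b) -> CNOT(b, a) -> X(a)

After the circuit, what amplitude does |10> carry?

The final state's coefficient on |10> equals 1.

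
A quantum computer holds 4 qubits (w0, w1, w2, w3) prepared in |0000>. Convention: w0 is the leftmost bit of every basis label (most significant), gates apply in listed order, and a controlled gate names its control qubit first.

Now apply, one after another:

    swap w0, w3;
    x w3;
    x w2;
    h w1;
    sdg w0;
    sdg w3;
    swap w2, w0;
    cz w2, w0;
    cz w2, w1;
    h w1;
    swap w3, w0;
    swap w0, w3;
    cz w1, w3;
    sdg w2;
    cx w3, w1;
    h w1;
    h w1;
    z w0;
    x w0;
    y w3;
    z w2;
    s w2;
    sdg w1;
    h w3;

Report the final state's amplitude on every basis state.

The resulting statevector has amplitude -sqrt(2)*I/2 on |0100>, -sqrt(2)*I/2 on |0101>, and 0 on every other basis state.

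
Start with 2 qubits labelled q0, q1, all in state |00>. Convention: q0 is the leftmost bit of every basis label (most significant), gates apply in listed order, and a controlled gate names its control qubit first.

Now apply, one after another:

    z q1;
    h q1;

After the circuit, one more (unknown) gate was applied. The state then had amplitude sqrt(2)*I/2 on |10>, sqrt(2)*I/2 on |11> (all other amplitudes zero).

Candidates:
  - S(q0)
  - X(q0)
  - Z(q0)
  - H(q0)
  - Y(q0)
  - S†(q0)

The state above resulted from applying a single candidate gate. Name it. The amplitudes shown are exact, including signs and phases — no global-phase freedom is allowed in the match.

It was Y(q0) that produced the state shown.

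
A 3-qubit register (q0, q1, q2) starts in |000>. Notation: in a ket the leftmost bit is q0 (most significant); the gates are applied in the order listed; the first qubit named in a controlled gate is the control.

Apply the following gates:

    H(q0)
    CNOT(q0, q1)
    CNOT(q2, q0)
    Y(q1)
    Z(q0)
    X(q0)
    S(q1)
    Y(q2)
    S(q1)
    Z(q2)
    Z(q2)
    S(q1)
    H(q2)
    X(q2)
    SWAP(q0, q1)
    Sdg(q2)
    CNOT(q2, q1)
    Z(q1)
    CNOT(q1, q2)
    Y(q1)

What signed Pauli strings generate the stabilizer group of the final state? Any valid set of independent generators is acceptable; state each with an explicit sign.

One valid set of independent stabilizer generators is -XZX, -IYZ, +ZIZ (any independent generating set of the same group is equally correct).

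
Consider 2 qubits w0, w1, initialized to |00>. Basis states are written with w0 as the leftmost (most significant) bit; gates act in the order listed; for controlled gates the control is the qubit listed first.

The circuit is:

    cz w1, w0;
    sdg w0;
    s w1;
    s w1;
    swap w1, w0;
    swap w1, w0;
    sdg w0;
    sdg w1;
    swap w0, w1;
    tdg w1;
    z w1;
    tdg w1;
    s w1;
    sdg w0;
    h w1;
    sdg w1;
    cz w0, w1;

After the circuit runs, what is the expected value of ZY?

The expectation value of ZY is -1. Key observation: steps 5-6 multiply out to the identity, so the circuit reduces to the remaining gates.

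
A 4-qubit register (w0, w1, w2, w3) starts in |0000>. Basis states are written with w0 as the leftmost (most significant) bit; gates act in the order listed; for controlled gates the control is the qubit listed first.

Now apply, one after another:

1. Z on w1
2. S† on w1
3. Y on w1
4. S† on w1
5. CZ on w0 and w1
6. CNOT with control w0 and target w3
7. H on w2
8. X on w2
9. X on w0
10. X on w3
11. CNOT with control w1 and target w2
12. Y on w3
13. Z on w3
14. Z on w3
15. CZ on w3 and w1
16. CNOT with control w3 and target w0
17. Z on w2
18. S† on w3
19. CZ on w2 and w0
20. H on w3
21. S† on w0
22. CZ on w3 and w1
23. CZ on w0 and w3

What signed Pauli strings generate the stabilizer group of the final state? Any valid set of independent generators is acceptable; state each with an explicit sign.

One valid set of independent stabilizer generators is +IIXI, +IIIX, -ZIII, -IZII (any independent generating set of the same group is equally correct).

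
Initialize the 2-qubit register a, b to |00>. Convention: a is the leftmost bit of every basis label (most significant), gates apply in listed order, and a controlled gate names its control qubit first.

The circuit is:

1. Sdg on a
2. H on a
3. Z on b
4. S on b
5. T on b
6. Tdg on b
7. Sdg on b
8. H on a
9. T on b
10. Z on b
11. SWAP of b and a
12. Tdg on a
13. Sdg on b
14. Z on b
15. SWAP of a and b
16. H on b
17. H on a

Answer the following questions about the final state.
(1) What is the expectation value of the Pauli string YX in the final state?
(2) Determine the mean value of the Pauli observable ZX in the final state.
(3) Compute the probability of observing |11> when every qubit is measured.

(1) The observable YX averages to 0. Key observation: gates 4-7 undo each other exactly, leaving only the rest of the circuit to track.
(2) In the final state, ZX has expectation 0.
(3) Outcome |11> occurs with probability 1/4.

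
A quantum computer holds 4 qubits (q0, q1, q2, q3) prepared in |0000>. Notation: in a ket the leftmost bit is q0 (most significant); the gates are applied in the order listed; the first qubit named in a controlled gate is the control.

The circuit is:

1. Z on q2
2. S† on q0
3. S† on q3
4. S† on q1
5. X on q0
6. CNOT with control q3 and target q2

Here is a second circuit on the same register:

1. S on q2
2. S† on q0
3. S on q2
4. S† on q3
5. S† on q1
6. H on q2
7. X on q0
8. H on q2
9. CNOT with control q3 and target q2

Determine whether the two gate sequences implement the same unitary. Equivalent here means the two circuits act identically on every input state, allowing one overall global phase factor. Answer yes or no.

Yes: on every input state the two circuits agree up to one overall phase factor.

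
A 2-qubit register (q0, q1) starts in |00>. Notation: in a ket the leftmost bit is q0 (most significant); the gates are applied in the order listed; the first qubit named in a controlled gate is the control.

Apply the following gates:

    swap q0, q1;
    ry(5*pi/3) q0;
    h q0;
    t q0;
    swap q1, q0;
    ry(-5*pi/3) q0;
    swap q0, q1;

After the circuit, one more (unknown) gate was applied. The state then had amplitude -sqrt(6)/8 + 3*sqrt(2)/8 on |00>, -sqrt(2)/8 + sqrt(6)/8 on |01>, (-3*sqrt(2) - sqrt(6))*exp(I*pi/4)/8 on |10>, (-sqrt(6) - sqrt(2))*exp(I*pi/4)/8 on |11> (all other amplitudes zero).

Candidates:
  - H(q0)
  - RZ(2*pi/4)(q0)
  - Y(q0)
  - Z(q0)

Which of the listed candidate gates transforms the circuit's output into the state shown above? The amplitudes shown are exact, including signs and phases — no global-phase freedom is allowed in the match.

The unique candidate consistent with the amplitudes is Z(q0).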